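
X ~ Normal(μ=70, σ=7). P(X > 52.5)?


z = (52.5-70)/7 = -2.5
P(X > 52.5) = 1 - P(Z ≤ -2.5) = 1 - 0.0062 = 0.9938

P(X > 52.5) ≈ 0.9938


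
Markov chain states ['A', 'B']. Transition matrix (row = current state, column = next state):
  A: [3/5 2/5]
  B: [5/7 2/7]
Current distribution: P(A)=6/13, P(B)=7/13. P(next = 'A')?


P(next=A) = Σᵢ P(now=i)×P(i→A)
= 6/13×3/5 + 7/13×5/7
= 18/65 + 5/13 = 43/65

P = 43/65 ≈ 0.6615


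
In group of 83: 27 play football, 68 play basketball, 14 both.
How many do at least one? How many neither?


|A∪B| = 27+68-14 = 81
Neither = 83-81 = 2

At least one: 81; Neither: 2


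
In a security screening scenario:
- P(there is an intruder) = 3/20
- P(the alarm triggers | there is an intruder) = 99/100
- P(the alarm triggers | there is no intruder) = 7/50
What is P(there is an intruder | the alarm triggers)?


Using Bayes' theorem:
P(A|B) = P(B|A)·P(A) / P(B)

P(the alarm triggers) = 99/100 × 3/20 + 7/50 × 17/20
= 297/2000 + 119/1000 = 107/400

P(there is an intruder|the alarm triggers) = (297/2000) / (107/400) = 297/535

P(there is an intruder|the alarm triggers) = 297/535 ≈ 55.51%


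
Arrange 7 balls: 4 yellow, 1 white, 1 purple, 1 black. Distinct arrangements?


7!/(4!×1!×1!×1!) = 210

210


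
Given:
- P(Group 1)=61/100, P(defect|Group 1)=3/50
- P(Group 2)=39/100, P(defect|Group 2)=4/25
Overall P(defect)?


P(B) = Σ P(B|Aᵢ)×P(Aᵢ)
  3/50×61/100 = 183/5000
  4/25×39/100 = 39/625
Sum = 99/1000

P(defect) = 99/1000 ≈ 9.90%


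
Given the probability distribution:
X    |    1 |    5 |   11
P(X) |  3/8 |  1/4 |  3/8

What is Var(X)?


E[X] = 23/4
E[X²] = 52
Var(X) = E[X²] - (E[X])² = 52 - 529/16 = 303/16

Var(X) = 303/16 ≈ 18.9375


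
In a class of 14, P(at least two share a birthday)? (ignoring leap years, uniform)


P(all different) = Π(365-i)/365 for i=0..13
= 0.776897
P(match) = 1 - 0.776897 = 0.223103

P ≈ 0.2231 ≈ 22.31%


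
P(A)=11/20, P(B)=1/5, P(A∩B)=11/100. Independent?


P(A)×P(B) = 11/100
P(A∩B) = 11/100
Equal ✓ → Independent

Yes, independent


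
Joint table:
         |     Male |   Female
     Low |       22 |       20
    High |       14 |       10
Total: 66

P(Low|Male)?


P(Low|Male) = 22/(22+14) = 22/36 = 11/18

P = 11/18 ≈ 61.11%


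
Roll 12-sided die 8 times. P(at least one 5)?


P(no 5)^8 = (11/12)^8 = 214358881/429981696
P(≥1) = 1 - 214358881/429981696 = 215622815/429981696

P = 215622815/429981696 ≈ 50.15%


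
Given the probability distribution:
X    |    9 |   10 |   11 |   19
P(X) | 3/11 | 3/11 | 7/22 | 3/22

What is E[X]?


E[X] = Σ x·P(X=x)
= (9)×(3/11) + (10)×(3/11) + (11)×(7/22) + (19)×(3/22)
= 124/11

E[X] = 124/11


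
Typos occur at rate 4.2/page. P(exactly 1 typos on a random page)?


Poisson(λ=4.2): P(X=1) = e^(-λ)×λ^k/k!
= e^(-4.2) × 4.2^1 / 1!
≈ 0.01499557682 × 4.2 / 1 ≈ 0.062981

P(X=1) ≈ 0.062981 ≈ 6.30%


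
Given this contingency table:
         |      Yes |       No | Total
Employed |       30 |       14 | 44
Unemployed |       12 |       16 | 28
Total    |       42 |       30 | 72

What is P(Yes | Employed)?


P(Yes | Employed) = 30/(30+14) = 30/44 = 15/22

P(Yes|Employed) = 15/22 ≈ 68.18%


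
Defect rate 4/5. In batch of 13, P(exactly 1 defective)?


Binomial: P(X=1) = C(13,1)×p^1×(1-p)^12
= 13 × 4/5 × 1/244140625 = 52/1220703125

P(X=1) = 52/1220703125 ≈ 0.00%


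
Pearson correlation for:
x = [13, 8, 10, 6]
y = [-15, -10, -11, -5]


n=4, Σx=37, Σy=-41, Σxy=-415, Σx²=369, Σy²=471
r = (4×(-415) - 37×(-41))/√((4×369 - 37²)(4×471 - (-41)²))
= -143/√(107×203) = -143/√21721 ≈ -143/147.3805 ≈ -0.9703

r ≈ -0.9703


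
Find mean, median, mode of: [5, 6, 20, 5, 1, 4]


Sorted: [1, 4, 5, 5, 6, 20]
Mean = 41/6
Median = 5
Freq: {5: 2, 6: 1, 20: 1, 1: 1, 4: 1}
Mode: [5]

Mean=41/6, Median=5, Mode=5


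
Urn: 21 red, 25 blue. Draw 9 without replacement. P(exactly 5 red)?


Hypergeometric: C(21,5)×C(25,4)/C(46,9)
= 20349×12650/1101716330 = 5355/22919

P(X=5) = 5355/22919 ≈ 23.36%


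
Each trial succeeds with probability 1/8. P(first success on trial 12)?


Geometric: P(X=12) = (1-p)^(k-1)×p = (7/8)^11×1/8 = 1977326743/68719476736

P(X=12) = 1977326743/68719476736 ≈ 2.88%


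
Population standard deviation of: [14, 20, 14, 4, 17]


Mean = 69/5
  (14-69/5)²=1/25
  (20-69/5)²=961/25
  (14-69/5)²=1/25
  (4-69/5)²=2401/25
  (17-69/5)²=256/25
Σ(x-μ)² = 724/5
σ² = (724/5)/5 = 724/25

σ = √(724/25) ≈ 5.3814


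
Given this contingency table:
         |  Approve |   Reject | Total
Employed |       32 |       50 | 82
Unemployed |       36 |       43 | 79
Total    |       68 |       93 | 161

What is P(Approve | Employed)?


P(Approve | Employed) = 32/(32+50) = 32/82 = 16/41

P(Approve|Employed) = 16/41 ≈ 39.02%


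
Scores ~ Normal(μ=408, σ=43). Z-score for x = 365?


z = (x - μ)/σ = (365 - 408)/43 = -1.0

z = -1.0


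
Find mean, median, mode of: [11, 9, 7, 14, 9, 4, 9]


Sorted: [4, 7, 9, 9, 9, 11, 14]
Mean = 63/7 = 9
Median = 9
Freq: {11: 1, 9: 3, 7: 1, 14: 1, 4: 1}
Mode: [9]

Mean=9, Median=9, Mode=9


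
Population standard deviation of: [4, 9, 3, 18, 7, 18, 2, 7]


Mean = 68/8 = 17/2
  (4-17/2)²=81/4
  (9-17/2)²=1/4
  (3-17/2)²=121/4
  (18-17/2)²=361/4
  (7-17/2)²=9/4
  (18-17/2)²=361/4
  (2-17/2)²=169/4
  (7-17/2)²=9/4
Σ(x-μ)² = 278
σ² = 278/8 = 139/4

σ = √(139/4) ≈ 5.8949


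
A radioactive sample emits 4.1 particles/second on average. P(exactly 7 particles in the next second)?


Poisson(λ=4.1): P(X=7) = e^(-λ)×λ^k/k!
= e^(-4.1) × 4.1^7 / 7!
≈ 0.0165726754 × 19475.4273881 / 5040 ≈ 0.064040

P(X=7) ≈ 0.064040 ≈ 6.40%


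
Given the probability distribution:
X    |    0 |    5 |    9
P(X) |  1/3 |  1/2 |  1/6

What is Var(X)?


E[X] = 4
E[X²] = 26
Var(X) = E[X²] - (E[X])² = 26 - 16 = 10

Var(X) = 10 ≈ 10.0000


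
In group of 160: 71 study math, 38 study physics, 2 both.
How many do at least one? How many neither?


|A∪B| = 71+38-2 = 107
Neither = 160-107 = 53

At least one: 107; Neither: 53


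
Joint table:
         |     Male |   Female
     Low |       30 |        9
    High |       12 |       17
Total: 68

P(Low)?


P(Low) = (30+9)/68 = 39/68

P(Low) = 39/68 ≈ 57.35%


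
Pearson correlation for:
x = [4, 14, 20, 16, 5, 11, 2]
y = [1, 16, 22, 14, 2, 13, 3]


n=7, Σx=72, Σy=71, Σxy=1051, Σx²=1018, Σy²=1119
r = (7×1051 - 72×71)/√((7×1018 - 72²)(7×1119 - 71²))
= 2245/√(1942×2792) = 2245/√5422064 ≈ 2245/2328.5326 ≈ 0.9641

r ≈ 0.9641


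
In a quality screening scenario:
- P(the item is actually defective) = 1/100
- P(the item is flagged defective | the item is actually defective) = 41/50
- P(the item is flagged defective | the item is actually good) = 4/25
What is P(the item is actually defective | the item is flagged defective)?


Using Bayes' theorem:
P(A|B) = P(B|A)·P(A) / P(B)

P(the item is flagged defective) = 41/50 × 1/100 + 4/25 × 99/100
= 41/5000 + 99/625 = 833/5000

P(the item is actually defective|the item is flagged defective) = (41/5000) / (833/5000) = 41/833

P(the item is actually defective|the item is flagged defective) = 41/833 ≈ 4.92%


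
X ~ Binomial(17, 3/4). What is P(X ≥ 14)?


P(X ≥ 14) = Σ P(X=i) for i=14..17
P(X=14) = 406552365/2147483648
P(X=15) = 243931419/2147483648
P(X=16) = 731794257/17179869184
P(X=17) = 129140163/17179869184
Sum = 1516201173/4294967296

P(X ≥ 14) = 1516201173/4294967296 ≈ 35.30%


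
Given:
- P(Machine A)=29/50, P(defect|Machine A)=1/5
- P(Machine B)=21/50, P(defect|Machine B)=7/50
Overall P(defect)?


P(B) = Σ P(B|Aᵢ)×P(Aᵢ)
  1/5×29/50 = 29/250
  7/50×21/50 = 147/2500
Sum = 437/2500

P(defect) = 437/2500 ≈ 17.48%


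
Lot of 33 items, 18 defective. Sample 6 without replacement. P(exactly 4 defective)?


Hypergeometric: C(18,4)×C(15,2)/C(33,6)
= 3060×105/1107568 = 11475/39556

P(X=4) = 11475/39556 ≈ 29.01%


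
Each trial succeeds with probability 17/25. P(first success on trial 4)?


Geometric: P(X=4) = (1-p)^(k-1)×p = (8/25)^3×17/25 = 8704/390625

P(X=4) = 8704/390625 ≈ 2.23%


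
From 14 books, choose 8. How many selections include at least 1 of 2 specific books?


Complement: C(14,8) - C(12,8) = 3003 - 495 = 2508

2508


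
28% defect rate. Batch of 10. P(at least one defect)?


P(all good) = (18/25)^10 = 3570467226624/95367431640625
P(≥1 defect) = 91796964414001/95367431640625

P = 91796964414001/95367431640625 ≈ 96.26%


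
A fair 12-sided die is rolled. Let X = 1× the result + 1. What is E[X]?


E[die] = (1+12)/2 = 13/2
E[X] = 1×13/2 + 1 = 15/2

E[X] = 15/2


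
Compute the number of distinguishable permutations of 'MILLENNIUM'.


Letters: 10, freq: {'M': 2, 'I': 2, 'L': 2, 'E': 1, 'N': 2, 'U': 1}
10!/(2!×2!×2!×1!×2!×1!) = 3628800/16 = 226800

226800


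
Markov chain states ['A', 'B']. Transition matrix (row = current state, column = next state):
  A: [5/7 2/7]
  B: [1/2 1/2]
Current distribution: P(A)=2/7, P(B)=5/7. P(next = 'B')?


P(next=B) = Σᵢ P(now=i)×P(i→B)
= 2/7×2/7 + 5/7×1/2
= 4/49 + 5/14 = 43/98

P = 43/98 ≈ 0.4388


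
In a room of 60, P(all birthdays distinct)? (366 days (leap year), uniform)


P(all different) = Π(366-i)/366 for i=0..59
= (366/366)×(365/366)×...×(307/366)
= 0.005966

P ≈ 0.0060 ≈ 0.60%


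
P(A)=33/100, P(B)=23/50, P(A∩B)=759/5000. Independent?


P(A)×P(B) = 759/5000
P(A∩B) = 759/5000
Equal ✓ → Independent

Yes, independent


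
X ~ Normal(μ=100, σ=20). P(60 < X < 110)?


z₁=(60-100)/20=-2.0, z₂=(110-100)/20=0.5
P = Φ(0.5) - Φ(-2.0) = 0.691462 - 0.022750 = 0.668712 ≈ 0.6687

P(60 < X < 110) ≈ 0.6687


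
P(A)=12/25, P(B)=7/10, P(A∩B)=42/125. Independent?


P(A)×P(B) = 42/125
P(A∩B) = 42/125
Equal ✓ → Independent

Yes, independent


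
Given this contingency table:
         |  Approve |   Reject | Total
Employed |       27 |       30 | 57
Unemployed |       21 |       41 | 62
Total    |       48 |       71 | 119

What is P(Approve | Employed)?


P(Approve | Employed) = 27/(27+30) = 27/57 = 9/19

P(Approve|Employed) = 9/19 ≈ 47.37%


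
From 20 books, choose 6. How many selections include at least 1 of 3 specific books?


Complement: C(20,6) - C(17,6) = 38760 - 12376 = 26384

26384


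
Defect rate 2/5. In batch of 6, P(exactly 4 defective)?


Binomial: P(X=4) = C(6,4)×p^4×(1-p)^2
= 15 × 16/625 × 9/25 = 432/3125

P(X=4) = 432/3125 ≈ 13.82%


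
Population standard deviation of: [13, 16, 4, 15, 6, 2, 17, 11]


Mean = 84/8 = 21/2
  (13-21/2)²=25/4
  (16-21/2)²=121/4
  (4-21/2)²=169/4
  (15-21/2)²=81/4
  (6-21/2)²=81/4
  (2-21/2)²=289/4
  (17-21/2)²=169/4
  (11-21/2)²=1/4
Σ(x-μ)² = 234
σ² = 234/8 = 117/4

σ = √(117/4) ≈ 5.4083


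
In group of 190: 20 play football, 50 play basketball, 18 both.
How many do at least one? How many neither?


|A∪B| = 20+50-18 = 52
Neither = 190-52 = 138

At least one: 52; Neither: 138


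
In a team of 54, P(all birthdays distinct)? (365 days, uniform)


P(all different) = Π(365-i)/365 for i=0..53
= (365/365)×(364/365)×...×(312/365)
= 0.016123

P ≈ 0.0161 ≈ 1.61%


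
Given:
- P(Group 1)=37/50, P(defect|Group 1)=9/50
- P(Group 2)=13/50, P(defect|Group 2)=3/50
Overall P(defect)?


P(B) = Σ P(B|Aᵢ)×P(Aᵢ)
  9/50×37/50 = 333/2500
  3/50×13/50 = 39/2500
Sum = 93/625

P(defect) = 93/625 ≈ 14.88%


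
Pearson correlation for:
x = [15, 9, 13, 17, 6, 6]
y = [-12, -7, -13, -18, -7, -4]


n=6, Σx=66, Σy=-61, Σxy=-784, Σx²=836, Σy²=751
r = (6×(-784) - 66×(-61))/√((6×836 - 66²)(6×751 - (-61)²))
= -678/√(660×785) = -678/√518100 ≈ -678/719.7916 ≈ -0.9419

r ≈ -0.9419


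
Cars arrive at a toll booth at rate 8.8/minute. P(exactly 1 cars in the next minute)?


Poisson(λ=8.8): P(X=1) = e^(-λ)×λ^k/k!
= e^(-8.8) × 8.8^1 / 1!
≈ 0.0001507330751 × 8.8 / 1 ≈ 0.001326

P(X=1) ≈ 0.001326 ≈ 0.13%


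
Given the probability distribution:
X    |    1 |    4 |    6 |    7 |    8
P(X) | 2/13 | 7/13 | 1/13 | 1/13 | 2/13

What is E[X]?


E[X] = Σ x·P(X=x)
= (1)×(2/13) + (4)×(7/13) + (6)×(1/13) + (7)×(1/13) + (8)×(2/13)
= 59/13

E[X] = 59/13


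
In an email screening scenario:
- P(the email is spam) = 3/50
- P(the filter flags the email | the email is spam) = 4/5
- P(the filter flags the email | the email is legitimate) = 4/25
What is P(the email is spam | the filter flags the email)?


Using Bayes' theorem:
P(A|B) = P(B|A)·P(A) / P(B)

P(the filter flags the email) = 4/5 × 3/50 + 4/25 × 47/50
= 6/125 + 94/625 = 124/625

P(the email is spam|the filter flags the email) = (6/125) / (124/625) = 15/62

P(the email is spam|the filter flags the email) = 15/62 ≈ 24.19%


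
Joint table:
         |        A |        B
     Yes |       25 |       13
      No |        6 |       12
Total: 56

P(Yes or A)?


P(Yes∨A) = P(Yes) + P(A) - P(Yes∧A)
= (38 + 31 - 25)/56 = 44/56 = 11/14

P = 11/14 ≈ 78.57%


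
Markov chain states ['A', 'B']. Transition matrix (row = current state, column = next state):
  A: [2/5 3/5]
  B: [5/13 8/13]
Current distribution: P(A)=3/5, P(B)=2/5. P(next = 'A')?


P(next=A) = Σᵢ P(now=i)×P(i→A)
= 3/5×2/5 + 2/5×5/13
= 6/25 + 2/13 = 128/325

P = 128/325 ≈ 0.3938


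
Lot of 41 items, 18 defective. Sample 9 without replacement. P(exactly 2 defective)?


Hypergeometric: C(18,2)×C(23,7)/C(41,9)
= 153×245157/350343565 = 10557/98605

P(X=2) = 10557/98605 ≈ 10.71%


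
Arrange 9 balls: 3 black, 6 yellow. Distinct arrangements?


9!/(3!×6!) = 84

84


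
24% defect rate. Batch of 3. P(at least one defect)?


P(all good) = (19/25)^3 = 6859/15625
P(≥1 defect) = 8766/15625

P = 8766/15625 ≈ 56.10%


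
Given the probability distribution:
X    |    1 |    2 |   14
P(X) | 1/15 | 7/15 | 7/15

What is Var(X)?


E[X] = 113/15
E[X²] = 467/5
Var(X) = E[X²] - (E[X])² = 467/5 - 12769/225 = 8246/225

Var(X) = 8246/225 ≈ 36.6489


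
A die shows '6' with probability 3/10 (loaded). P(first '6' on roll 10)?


Geometric: P(X=10) = (1-p)^(k-1)×p = (7/10)^9×3/10 = 121060821/10000000000

P(X=10) = 121060821/10000000000 ≈ 1.21%


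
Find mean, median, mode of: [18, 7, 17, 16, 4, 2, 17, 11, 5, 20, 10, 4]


Sorted: [2, 4, 4, 5, 7, 10, 11, 16, 17, 17, 18, 20]
Mean = 131/12
Median = 21/2
Freq: {18: 1, 7: 1, 17: 2, 16: 1, 4: 2, 2: 1, 11: 1, 5: 1, 20: 1, 10: 1}
Mode: [4, 17]

Mean=131/12, Median=21/2, Mode=[4, 17]


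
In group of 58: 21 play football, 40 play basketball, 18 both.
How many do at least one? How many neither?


|A∪B| = 21+40-18 = 43
Neither = 58-43 = 15

At least one: 43; Neither: 15


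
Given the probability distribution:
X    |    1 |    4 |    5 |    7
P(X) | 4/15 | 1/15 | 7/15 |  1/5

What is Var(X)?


E[X] = 64/15
E[X²] = 114/5
Var(X) = E[X²] - (E[X])² = 114/5 - 4096/225 = 1034/225

Var(X) = 1034/225 ≈ 4.5956


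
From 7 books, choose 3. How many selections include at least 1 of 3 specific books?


Complement: C(7,3) - C(4,3) = 35 - 4 = 31

31


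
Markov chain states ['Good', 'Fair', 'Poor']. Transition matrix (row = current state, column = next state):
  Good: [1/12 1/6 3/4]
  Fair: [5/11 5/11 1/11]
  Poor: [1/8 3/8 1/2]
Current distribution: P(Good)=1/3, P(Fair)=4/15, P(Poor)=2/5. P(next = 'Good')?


P(next=Good) = Σᵢ P(now=i)×P(i→Good)
= 1/3×1/12 + 4/15×5/11 + 2/5×1/8
= 1/36 + 4/33 + 1/20 = 197/990

P = 197/990 ≈ 0.1990


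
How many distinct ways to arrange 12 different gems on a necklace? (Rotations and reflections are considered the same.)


Free circular arrangements: rotations and reflections both identified.
(n-1)!/2 = 11!/2 = 39916800/2 = 19958400

19958400


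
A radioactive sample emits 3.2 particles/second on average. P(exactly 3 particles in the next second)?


Poisson(λ=3.2): P(X=3) = e^(-λ)×λ^k/k!
= e^(-3.2) × 3.2^3 / 3!
≈ 0.04076220398 × 32.768 / 6 ≈ 0.222616

P(X=3) ≈ 0.222616 ≈ 22.26%


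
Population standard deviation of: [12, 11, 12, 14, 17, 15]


Mean = 81/6 = 27/2
  (12-27/2)²=9/4
  (11-27/2)²=25/4
  (12-27/2)²=9/4
  (14-27/2)²=1/4
  (17-27/2)²=49/4
  (15-27/2)²=9/4
Σ(x-μ)² = 51/2
σ² = (51/2)/6 = 17/4

σ = √(17/4) ≈ 2.0616


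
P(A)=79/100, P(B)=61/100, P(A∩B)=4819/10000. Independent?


P(A)×P(B) = 4819/10000
P(A∩B) = 4819/10000
Equal ✓ → Independent

Yes, independent


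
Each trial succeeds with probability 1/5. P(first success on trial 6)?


Geometric: P(X=6) = (1-p)^(k-1)×p = (4/5)^5×1/5 = 1024/15625

P(X=6) = 1024/15625 ≈ 6.55%


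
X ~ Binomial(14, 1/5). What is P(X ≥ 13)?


P(X ≥ 13) = Σ P(X=i) for i=13..14
P(X=13) = 56/6103515625
P(X=14) = 1/6103515625
Sum = 57/6103515625

P(X ≥ 13) = 57/6103515625 ≈ 0.00%


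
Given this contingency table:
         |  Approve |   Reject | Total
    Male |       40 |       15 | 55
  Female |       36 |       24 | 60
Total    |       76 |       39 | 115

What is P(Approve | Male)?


P(Approve | Male) = 40/(40+15) = 40/55 = 8/11

P(Approve|Male) = 8/11 ≈ 72.73%


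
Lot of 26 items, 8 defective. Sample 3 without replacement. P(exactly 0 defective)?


Hypergeometric: C(8,0)×C(18,3)/C(26,3)
= 1×816/2600 = 102/325

P(X=0) = 102/325 ≈ 31.38%


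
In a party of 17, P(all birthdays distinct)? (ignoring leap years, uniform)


P(all different) = Π(365-i)/365 for i=0..16
= (365/365)×(364/365)×...×(349/365)
= 0.684992

P ≈ 0.6850 ≈ 68.50%


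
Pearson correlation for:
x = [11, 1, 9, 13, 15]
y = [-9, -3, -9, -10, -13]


n=5, Σx=49, Σy=-44, Σxy=-508, Σx²=597, Σy²=440
r = (5×(-508) - 49×(-44))/√((5×597 - 49²)(5×440 - (-44)²))
= -384/√(584×264) = -384/√154176 ≈ -384/392.6525 ≈ -0.9780

r ≈ -0.9780


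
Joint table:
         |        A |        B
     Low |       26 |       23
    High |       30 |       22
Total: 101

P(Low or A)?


P(Low∨A) = P(Low) + P(A) - P(Low∧A)
= (49 + 56 - 26)/101 = 79/101

P = 79/101 ≈ 78.22%


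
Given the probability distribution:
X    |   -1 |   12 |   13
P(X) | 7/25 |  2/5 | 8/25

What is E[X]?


E[X] = Σ x·P(X=x)
= (-1)×(7/25) + (12)×(2/5) + (13)×(8/25)
= 217/25

E[X] = 217/25


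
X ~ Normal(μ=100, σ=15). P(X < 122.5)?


z = (122.5-100)/15 = 1.5
P(Z < 1.5) = 0.9332

P(X < 122.5) ≈ 0.9332


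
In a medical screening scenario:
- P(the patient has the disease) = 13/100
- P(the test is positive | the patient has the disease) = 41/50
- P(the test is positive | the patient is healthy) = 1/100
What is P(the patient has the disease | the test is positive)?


Using Bayes' theorem:
P(A|B) = P(B|A)·P(A) / P(B)

P(the test is positive) = 41/50 × 13/100 + 1/100 × 87/100
= 533/5000 + 87/10000 = 1153/10000

P(the patient has the disease|the test is positive) = (533/5000) / (1153/10000) = 1066/1153

P(the patient has the disease|the test is positive) = 1066/1153 ≈ 92.45%


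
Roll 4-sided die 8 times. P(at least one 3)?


P(no 3)^8 = (3/4)^8 = 6561/65536
P(≥1) = 1 - 6561/65536 = 58975/65536

P = 58975/65536 ≈ 89.99%


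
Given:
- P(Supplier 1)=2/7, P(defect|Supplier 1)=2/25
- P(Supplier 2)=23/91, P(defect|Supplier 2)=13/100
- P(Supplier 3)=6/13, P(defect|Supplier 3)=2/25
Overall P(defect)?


P(B) = Σ P(B|Aᵢ)×P(Aᵢ)
  2/25×2/7 = 4/175
  13/100×23/91 = 23/700
  2/25×6/13 = 12/325
Sum = 843/9100

P(defect) = 843/9100 ≈ 9.26%


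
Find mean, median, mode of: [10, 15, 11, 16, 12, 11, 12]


Sorted: [10, 11, 11, 12, 12, 15, 16]
Mean = 87/7
Median = 12
Freq: {10: 1, 15: 1, 11: 2, 16: 1, 12: 2}
Mode: [11, 12]

Mean=87/7, Median=12, Mode=[11, 12]


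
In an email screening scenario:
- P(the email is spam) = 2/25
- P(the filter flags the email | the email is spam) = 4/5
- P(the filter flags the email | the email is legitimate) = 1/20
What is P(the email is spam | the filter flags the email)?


Using Bayes' theorem:
P(A|B) = P(B|A)·P(A) / P(B)

P(the filter flags the email) = 4/5 × 2/25 + 1/20 × 23/25
= 8/125 + 23/500 = 11/100

P(the email is spam|the filter flags the email) = (8/125) / (11/100) = 32/55

P(the email is spam|the filter flags the email) = 32/55 ≈ 58.18%


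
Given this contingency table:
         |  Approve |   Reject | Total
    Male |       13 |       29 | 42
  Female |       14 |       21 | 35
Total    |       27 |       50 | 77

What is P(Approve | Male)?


P(Approve | Male) = 13/(13+29) = 13/42

P(Approve|Male) = 13/42 ≈ 30.95%


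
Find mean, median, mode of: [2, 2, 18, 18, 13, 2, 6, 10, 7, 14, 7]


Sorted: [2, 2, 2, 6, 7, 7, 10, 13, 14, 18, 18]
Mean = 99/11 = 9
Median = 7
Freq: {2: 3, 18: 2, 13: 1, 6: 1, 10: 1, 7: 2, 14: 1}
Mode: [2]

Mean=9, Median=7, Mode=2


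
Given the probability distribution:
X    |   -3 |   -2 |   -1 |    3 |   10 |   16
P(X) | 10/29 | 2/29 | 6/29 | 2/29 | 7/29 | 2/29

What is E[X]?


E[X] = Σ x·P(X=x)
= (-3)×(10/29) + (-2)×(2/29) + (-1)×(6/29) + (3)×(2/29) + (10)×(7/29) + (16)×(2/29)
= 68/29

E[X] = 68/29


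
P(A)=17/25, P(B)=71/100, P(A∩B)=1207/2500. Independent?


P(A)×P(B) = 1207/2500
P(A∩B) = 1207/2500
Equal ✓ → Independent

Yes, independent


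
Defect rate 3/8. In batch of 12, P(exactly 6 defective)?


Binomial: P(X=6) = C(12,6)×p^6×(1-p)^6
= 924 × 729/262144 × 15625/262144 = 2631234375/17179869184

P(X=6) = 2631234375/17179869184 ≈ 15.32%


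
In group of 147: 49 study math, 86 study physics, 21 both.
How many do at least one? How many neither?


|A∪B| = 49+86-21 = 114
Neither = 147-114 = 33

At least one: 114; Neither: 33


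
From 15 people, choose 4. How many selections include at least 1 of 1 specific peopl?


Complement: C(15,4) - C(14,4) = 1365 - 1001 = 364

364


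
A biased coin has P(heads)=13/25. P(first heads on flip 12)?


Geometric: P(X=12) = (1-p)^(k-1)×p = (12/25)^11×13/25 = 9659108818944/59604644775390625

P(X=12) = 9659108818944/59604644775390625 ≈ 0.02%


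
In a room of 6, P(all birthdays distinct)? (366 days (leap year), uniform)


P(all different) = Π(366-i)/366 for i=0..5
= (366/366)×(365/366)×...×(361/366)
= 0.959646

P ≈ 0.9596 ≈ 95.96%


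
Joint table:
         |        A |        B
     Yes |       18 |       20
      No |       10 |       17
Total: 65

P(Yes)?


P(Yes) = (18+20)/65 = 38/65

P(Yes) = 38/65 ≈ 58.46%


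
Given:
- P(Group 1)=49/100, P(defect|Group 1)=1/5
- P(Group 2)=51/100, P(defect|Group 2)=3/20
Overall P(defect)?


P(B) = Σ P(B|Aᵢ)×P(Aᵢ)
  1/5×49/100 = 49/500
  3/20×51/100 = 153/2000
Sum = 349/2000

P(defect) = 349/2000 ≈ 17.45%


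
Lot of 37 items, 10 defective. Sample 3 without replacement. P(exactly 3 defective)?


Hypergeometric: C(10,3)×C(27,0)/C(37,3)
= 120×1/7770 = 4/259

P(X=3) = 4/259 ≈ 1.54%


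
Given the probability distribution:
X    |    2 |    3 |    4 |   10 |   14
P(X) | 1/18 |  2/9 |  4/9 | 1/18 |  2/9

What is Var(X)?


E[X] = 56/9
E[X²] = 526/9
Var(X) = E[X²] - (E[X])² = 526/9 - 3136/81 = 1598/81

Var(X) = 1598/81 ≈ 19.7284


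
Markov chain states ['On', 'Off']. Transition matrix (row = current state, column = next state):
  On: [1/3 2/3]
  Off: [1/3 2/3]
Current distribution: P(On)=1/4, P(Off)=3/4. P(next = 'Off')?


P(next=Off) = Σᵢ P(now=i)×P(i→Off)
= 1/4×2/3 + 3/4×2/3
= 1/6 + 1/2 = 2/3

P = 2/3 ≈ 0.6667


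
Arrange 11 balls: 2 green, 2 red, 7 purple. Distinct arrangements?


11!/(2!×2!×7!) = 1980

1980


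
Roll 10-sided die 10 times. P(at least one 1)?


P(no 1)^10 = (9/10)^10 = 3486784401/10000000000
P(≥1) = 1 - 3486784401/10000000000 = 6513215599/10000000000

P = 6513215599/10000000000 ≈ 65.13%


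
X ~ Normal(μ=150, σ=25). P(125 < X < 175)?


z₁=(125-150)/25=-1.0, z₂=(175-150)/25=1.0
P = Φ(1.0) - Φ(-1.0) = 0.841345 - 0.158655 = 0.682690 ≈ 0.6827

P(125 < X < 175) ≈ 0.6827


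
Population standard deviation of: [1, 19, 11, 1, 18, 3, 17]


Mean = 70/7 = 10
  (1-10)²=81
  (19-10)²=81
  (11-10)²=1
  (1-10)²=81
  (18-10)²=64
  (3-10)²=49
  (17-10)²=49
Σ(x-μ)² = 406
σ² = 406/7 = 58

σ = √(58) ≈ 7.6158


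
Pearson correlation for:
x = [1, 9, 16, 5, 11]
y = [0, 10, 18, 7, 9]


n=5, Σx=42, Σy=44, Σxy=512, Σx²=484, Σy²=554
r = (5×512 - 42×44)/√((5×484 - 42²)(5×554 - 44²))
= 712/√(656×834) = 712/√547104 ≈ 712/739.6648 ≈ 0.9626

r ≈ 0.9626


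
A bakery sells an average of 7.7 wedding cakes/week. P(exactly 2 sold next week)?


Poisson(λ=7.7): P(X=2) = e^(-λ)×λ^k/k!
= e^(-7.7) × 7.7^2 / 2!
≈ 0.0004528271829 × 59.29 / 2 ≈ 0.013424

P(X=2) ≈ 0.013424 ≈ 1.34%


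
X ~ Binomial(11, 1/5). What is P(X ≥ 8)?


P(X ≥ 8) = Σ P(X=i) for i=8..11
P(X=8) = 2112/9765625
P(X=9) = 176/9765625
P(X=10) = 44/48828125
P(X=11) = 1/48828125
Sum = 2297/9765625

P(X ≥ 8) = 2297/9765625 ≈ 0.02%


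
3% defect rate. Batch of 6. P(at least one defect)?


P(all good) = (97/100)^6 = 832972004929/1000000000000
P(≥1 defect) = 167027995071/1000000000000

P = 167027995071/1000000000000 ≈ 16.70%


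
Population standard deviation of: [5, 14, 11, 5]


Mean = 35/4
  (5-35/4)²=225/16
  (14-35/4)²=441/16
  (11-35/4)²=81/16
  (5-35/4)²=225/16
Σ(x-μ)² = 243/4
σ² = (243/4)/4 = 243/16

σ = √(243/16) ≈ 3.8971


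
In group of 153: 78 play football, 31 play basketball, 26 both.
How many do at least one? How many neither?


|A∪B| = 78+31-26 = 83
Neither = 153-83 = 70

At least one: 83; Neither: 70


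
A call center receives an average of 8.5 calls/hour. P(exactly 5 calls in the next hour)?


Poisson(λ=8.5): P(X=5) = e^(-λ)×λ^k/k!
= e^(-8.5) × 8.5^5 / 5!
≈ 0.000203468369 × 44370.53125 / 120 ≈ 0.075233

P(X=5) ≈ 0.075233 ≈ 7.52%


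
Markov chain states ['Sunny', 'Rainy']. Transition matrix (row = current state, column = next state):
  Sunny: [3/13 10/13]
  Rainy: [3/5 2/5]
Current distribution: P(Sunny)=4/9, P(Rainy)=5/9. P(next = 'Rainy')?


P(next=Rainy) = Σᵢ P(now=i)×P(i→Rainy)
= 4/9×10/13 + 5/9×2/5
= 40/117 + 2/9 = 22/39

P = 22/39 ≈ 0.5641


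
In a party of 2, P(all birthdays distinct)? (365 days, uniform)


P(all different) = Π(365-i)/365 for i=0..1
= (365/365)×(364/365)×...×(364/365)
= 0.997260

P ≈ 0.9973 ≈ 99.73%


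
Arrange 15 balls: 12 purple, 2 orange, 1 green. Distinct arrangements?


15!/(12!×2!×1!) = 1365

1365


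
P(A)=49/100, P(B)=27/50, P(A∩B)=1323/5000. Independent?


P(A)×P(B) = 1323/5000
P(A∩B) = 1323/5000
Equal ✓ → Independent

Yes, independent


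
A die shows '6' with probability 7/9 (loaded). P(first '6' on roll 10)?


Geometric: P(X=10) = (1-p)^(k-1)×p = (2/9)^9×7/9 = 3584/3486784401

P(X=10) = 3584/3486784401 ≈ 0.00%


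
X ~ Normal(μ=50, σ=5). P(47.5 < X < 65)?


z₁=(47.5-50)/5=-0.5, z₂=(65-50)/5=3.0
P = Φ(3.0) - Φ(-0.5) = 0.998650 - 0.308538 = 0.690112 ≈ 0.6901

P(47.5 < X < 65) ≈ 0.6901


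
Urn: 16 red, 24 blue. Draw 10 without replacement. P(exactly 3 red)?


Hypergeometric: C(16,3)×C(24,7)/C(40,10)
= 560×346104/847660528 = 57960/253487

P(X=3) = 57960/253487 ≈ 22.87%


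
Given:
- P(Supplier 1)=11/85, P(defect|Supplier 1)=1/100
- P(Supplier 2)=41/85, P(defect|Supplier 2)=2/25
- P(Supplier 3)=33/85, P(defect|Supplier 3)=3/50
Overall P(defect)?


P(B) = Σ P(B|Aᵢ)×P(Aᵢ)
  1/100×11/85 = 11/8500
  2/25×41/85 = 82/2125
  3/50×33/85 = 99/4250
Sum = 537/8500

P(defect) = 537/8500 ≈ 6.32%


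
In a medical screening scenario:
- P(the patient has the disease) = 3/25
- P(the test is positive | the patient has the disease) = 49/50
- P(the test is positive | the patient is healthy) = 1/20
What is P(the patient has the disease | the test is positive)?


Using Bayes' theorem:
P(A|B) = P(B|A)·P(A) / P(B)

P(the test is positive) = 49/50 × 3/25 + 1/20 × 22/25
= 147/1250 + 11/250 = 101/625

P(the patient has the disease|the test is positive) = (147/1250) / (101/625) = 147/202

P(the patient has the disease|the test is positive) = 147/202 ≈ 72.77%


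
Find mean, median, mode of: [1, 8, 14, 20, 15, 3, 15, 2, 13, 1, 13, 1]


Sorted: [1, 1, 1, 2, 3, 8, 13, 13, 14, 15, 15, 20]
Mean = 106/12 = 53/6
Median = 21/2
Freq: {1: 3, 8: 1, 14: 1, 20: 1, 15: 2, 3: 1, 2: 1, 13: 2}
Mode: [1]

Mean=53/6, Median=21/2, Mode=1


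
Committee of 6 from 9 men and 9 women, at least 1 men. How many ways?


Count by #men:
  1M,5W: C(9,1)×C(9,5)=1134
  2M,4W: C(9,2)×C(9,4)=4536
  3M,3W: C(9,3)×C(9,3)=7056
  4M,2W: C(9,4)×C(9,2)=4536
  5M,1W: C(9,5)×C(9,1)=1134
  6M,0W: C(9,6)×C(9,0)=84
Total = 18480

18480


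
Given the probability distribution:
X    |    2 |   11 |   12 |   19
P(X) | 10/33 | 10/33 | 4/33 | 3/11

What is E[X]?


E[X] = Σ x·P(X=x)
= (2)×(10/33) + (11)×(10/33) + (12)×(4/33) + (19)×(3/11)
= 349/33

E[X] = 349/33


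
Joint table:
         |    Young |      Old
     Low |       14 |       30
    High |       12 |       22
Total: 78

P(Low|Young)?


P(Low|Young) = 14/(14+12) = 14/26 = 7/13

P = 7/13 ≈ 53.85%


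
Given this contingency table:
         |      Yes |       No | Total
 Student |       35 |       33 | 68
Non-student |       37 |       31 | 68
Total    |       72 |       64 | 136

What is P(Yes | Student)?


P(Yes | Student) = 35/(35+33) = 35/68

P(Yes|Student) = 35/68 ≈ 51.47%


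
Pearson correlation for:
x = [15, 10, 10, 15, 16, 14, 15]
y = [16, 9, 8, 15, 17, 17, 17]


n=7, Σx=95, Σy=99, Σxy=1400, Σx²=1327, Σy²=1493
r = (7×1400 - 95×99)/√((7×1327 - 95²)(7×1493 - 99²))
= 395/√(264×650) = 395/√171600 ≈ 395/414.2463 ≈ 0.9535

r ≈ 0.9535


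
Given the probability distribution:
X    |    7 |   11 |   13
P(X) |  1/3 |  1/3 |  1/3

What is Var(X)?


E[X] = 31/3
E[X²] = 113
Var(X) = E[X²] - (E[X])² = 113 - 961/9 = 56/9

Var(X) = 56/9 ≈ 6.2222


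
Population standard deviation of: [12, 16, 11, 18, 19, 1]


Mean = 77/6
  (12-77/6)²=25/36
  (16-77/6)²=361/36
  (11-77/6)²=121/36
  (18-77/6)²=961/36
  (19-77/6)²=1369/36
  (1-77/6)²=5041/36
Σ(x-μ)² = 1313/6
σ² = (1313/6)/6 = 1313/36

σ = √(1313/36) ≈ 6.0392


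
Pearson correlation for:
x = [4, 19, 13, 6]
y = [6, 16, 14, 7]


n=4, Σx=42, Σy=43, Σxy=552, Σx²=582, Σy²=537
r = (4×552 - 42×43)/√((4×582 - 42²)(4×537 - 43²))
= 402/√(564×299) = 402/√168636 ≈ 402/410.6531 ≈ 0.9789

r ≈ 0.9789


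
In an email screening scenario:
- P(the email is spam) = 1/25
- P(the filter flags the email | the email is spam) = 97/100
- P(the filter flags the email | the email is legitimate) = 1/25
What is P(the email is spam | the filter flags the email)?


Using Bayes' theorem:
P(A|B) = P(B|A)·P(A) / P(B)

P(the filter flags the email) = 97/100 × 1/25 + 1/25 × 24/25
= 97/2500 + 24/625 = 193/2500

P(the email is spam|the filter flags the email) = (97/2500) / (193/2500) = 97/193

P(the email is spam|the filter flags the email) = 97/193 ≈ 50.26%


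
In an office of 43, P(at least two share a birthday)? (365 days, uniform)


P(all different) = Π(365-i)/365 for i=0..42
= 0.076077
P(match) = 1 - 0.076077 = 0.923923

P ≈ 0.9239 ≈ 92.39%


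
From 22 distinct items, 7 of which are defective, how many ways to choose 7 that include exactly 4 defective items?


Choose 4 of the 7 defective items and 3 of the other 15 items:
C(7,4)×C(15,3) = 35×455 = 15925

15925


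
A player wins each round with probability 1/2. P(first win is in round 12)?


Geometric: P(X=12) = (1-p)^(k-1)×p = (1/2)^11×1/2 = 1/4096

P(X=12) = 1/4096 ≈ 0.02%


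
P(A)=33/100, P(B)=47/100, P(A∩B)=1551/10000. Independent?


P(A)×P(B) = 1551/10000
P(A∩B) = 1551/10000
Equal ✓ → Independent

Yes, independent


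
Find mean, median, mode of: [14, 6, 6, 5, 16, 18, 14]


Sorted: [5, 6, 6, 14, 14, 16, 18]
Mean = 79/7
Median = 14
Freq: {14: 2, 6: 2, 5: 1, 16: 1, 18: 1}
Mode: [6, 14]

Mean=79/7, Median=14, Mode=[6, 14]


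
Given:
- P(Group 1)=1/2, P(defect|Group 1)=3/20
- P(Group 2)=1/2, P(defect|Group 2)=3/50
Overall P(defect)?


P(B) = Σ P(B|Aᵢ)×P(Aᵢ)
  3/20×1/2 = 3/40
  3/50×1/2 = 3/100
Sum = 21/200

P(defect) = 21/200 ≈ 10.50%


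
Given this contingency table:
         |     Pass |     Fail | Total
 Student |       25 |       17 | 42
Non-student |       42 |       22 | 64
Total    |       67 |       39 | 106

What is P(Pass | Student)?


P(Pass | Student) = 25/(25+17) = 25/42

P(Pass|Student) = 25/42 ≈ 59.52%


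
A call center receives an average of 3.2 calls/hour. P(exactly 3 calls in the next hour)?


Poisson(λ=3.2): P(X=3) = e^(-λ)×λ^k/k!
= e^(-3.2) × 3.2^3 / 3!
≈ 0.04076220398 × 32.768 / 6 ≈ 0.222616

P(X=3) ≈ 0.222616 ≈ 22.26%


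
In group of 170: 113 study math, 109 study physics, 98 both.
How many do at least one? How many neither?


|A∪B| = 113+109-98 = 124
Neither = 170-124 = 46

At least one: 124; Neither: 46


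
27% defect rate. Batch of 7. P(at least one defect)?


P(all good) = (73/100)^7 = 11047398519097/100000000000000
P(≥1 defect) = 88952601480903/100000000000000

P = 88952601480903/100000000000000 ≈ 88.95%


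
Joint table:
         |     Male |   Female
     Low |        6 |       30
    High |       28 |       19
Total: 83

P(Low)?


P(Low) = (6+30)/83 = 36/83

P(Low) = 36/83 ≈ 43.37%


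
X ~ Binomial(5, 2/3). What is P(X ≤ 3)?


P(X ≤ 3) = Σ P(X=i) for i=0..3
P(X=0) = 1/243
P(X=1) = 10/243
P(X=2) = 40/243
P(X=3) = 80/243
Sum = 131/243

P(X ≤ 3) = 131/243 ≈ 53.91%


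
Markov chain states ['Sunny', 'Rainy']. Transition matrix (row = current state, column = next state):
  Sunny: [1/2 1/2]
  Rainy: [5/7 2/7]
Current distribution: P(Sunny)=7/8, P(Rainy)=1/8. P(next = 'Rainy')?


P(next=Rainy) = Σᵢ P(now=i)×P(i→Rainy)
= 7/8×1/2 + 1/8×2/7
= 7/16 + 1/28 = 53/112

P = 53/112 ≈ 0.4732


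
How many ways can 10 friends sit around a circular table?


Circular arrangements of 10 distinct objects: fix one position to break rotational symmetry.
(n-1)! = 9! = 362880

362880


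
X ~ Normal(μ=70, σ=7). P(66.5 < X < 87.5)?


z₁=(66.5-70)/7=-0.5, z₂=(87.5-70)/7=2.5
P = Φ(2.5) - Φ(-0.5) = 0.993790 - 0.308538 = 0.685252 ≈ 0.6853

P(66.5 < X < 87.5) ≈ 0.6853


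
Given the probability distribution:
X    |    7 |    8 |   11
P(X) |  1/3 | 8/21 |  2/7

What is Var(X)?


E[X] = 179/21
E[X²] = 527/7
Var(X) = E[X²] - (E[X])² = 527/7 - 32041/441 = 1160/441

Var(X) = 1160/441 ≈ 2.6304


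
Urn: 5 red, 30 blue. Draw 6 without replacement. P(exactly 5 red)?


Hypergeometric: C(5,5)×C(30,1)/C(35,6)
= 1×30/1623160 = 3/162316

P(X=5) = 3/162316 ≈ 0.00%


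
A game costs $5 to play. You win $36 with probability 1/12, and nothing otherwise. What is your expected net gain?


E[gain] = (36-5)×1/12 + (-5)×11/12
= 31/12 - 55/12 = -2

Expected net gain = $-2 ≈ $-2.00


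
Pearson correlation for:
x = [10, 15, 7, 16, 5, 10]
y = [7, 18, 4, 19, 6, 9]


n=6, Σx=63, Σy=63, Σxy=792, Σx²=755, Σy²=867
r = (6×792 - 63×63)/√((6×755 - 63²)(6×867 - 63²))
= 783/√(561×1233) = 783/√691713 ≈ 783/831.6929 ≈ 0.9415

r ≈ 0.9415


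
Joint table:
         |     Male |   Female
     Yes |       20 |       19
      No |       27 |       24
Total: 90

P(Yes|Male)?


P(Yes|Male) = 20/(20+27) = 20/47

P = 20/47 ≈ 42.55%


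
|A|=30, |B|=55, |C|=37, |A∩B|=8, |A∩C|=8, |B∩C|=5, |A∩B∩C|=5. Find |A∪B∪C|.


|A∪B∪C| = 30+55+37-8-8-5+5 = 106

|A∪B∪C| = 106


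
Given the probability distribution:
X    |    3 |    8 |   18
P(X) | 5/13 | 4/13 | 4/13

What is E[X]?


E[X] = Σ x·P(X=x)
= (3)×(5/13) + (8)×(4/13) + (18)×(4/13)
= 119/13

E[X] = 119/13


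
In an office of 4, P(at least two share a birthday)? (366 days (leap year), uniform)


P(all different) = Π(366-i)/366 for i=0..3
= 0.983689
P(match) = 1 - 0.983689 = 0.016311

P ≈ 0.0163 ≈ 1.63%


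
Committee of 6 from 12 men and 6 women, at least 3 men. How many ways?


Count by #men:
  3M,3W: C(12,3)×C(6,3)=4400
  4M,2W: C(12,4)×C(6,2)=7425
  5M,1W: C(12,5)×C(6,1)=4752
  6M,0W: C(12,6)×C(6,0)=924
Total = 17501

17501


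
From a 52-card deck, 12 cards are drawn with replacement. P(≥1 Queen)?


P(not a Queen) = 48/52 = 12/13
P(none in 12 draws) = (12/13)^12 = 8916100448256/23298085122481
P(≥1 Queen) = 1 - 8916100448256/23298085122481 = 14381984674225/23298085122481

P = 14381984674225/23298085122481 ≈ 61.73%


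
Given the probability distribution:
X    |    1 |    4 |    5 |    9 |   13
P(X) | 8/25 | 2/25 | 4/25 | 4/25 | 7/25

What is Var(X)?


E[X] = 163/25
E[X²] = 1647/25
Var(X) = E[X²] - (E[X])² = 1647/25 - 26569/625 = 14606/625

Var(X) = 14606/625 ≈ 23.3696


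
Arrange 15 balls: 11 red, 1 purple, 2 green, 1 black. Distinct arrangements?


15!/(11!×1!×2!×1!) = 16380

16380


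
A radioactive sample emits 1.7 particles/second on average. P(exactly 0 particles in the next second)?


Poisson(λ=1.7): P(X=0) = e^(-λ)×λ^k/k!
= e^(-1.7) × 1.7^0 / 0!
≈ 0.1826835241 × 1 / 1 ≈ 0.182684

P(X=0) ≈ 0.182684 ≈ 18.27%


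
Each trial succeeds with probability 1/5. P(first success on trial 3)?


Geometric: P(X=3) = (1-p)^(k-1)×p = (4/5)^2×1/5 = 16/125

P(X=3) = 16/125 ≈ 12.80%


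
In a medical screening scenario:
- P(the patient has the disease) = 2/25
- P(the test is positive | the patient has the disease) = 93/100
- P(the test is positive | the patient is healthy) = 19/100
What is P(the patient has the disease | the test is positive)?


Using Bayes' theorem:
P(A|B) = P(B|A)·P(A) / P(B)

P(the test is positive) = 93/100 × 2/25 + 19/100 × 23/25
= 93/1250 + 437/2500 = 623/2500

P(the patient has the disease|the test is positive) = (93/1250) / (623/2500) = 186/623

P(the patient has the disease|the test is positive) = 186/623 ≈ 29.86%


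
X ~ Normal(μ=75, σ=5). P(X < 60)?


z = (60-75)/5 = -3.0
P(Z < -3.0) = 0.0013

P(X < 60) ≈ 0.0013


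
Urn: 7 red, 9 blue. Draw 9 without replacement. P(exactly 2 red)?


Hypergeometric: C(7,2)×C(9,7)/C(16,9)
= 21×36/11440 = 189/2860

P(X=2) = 189/2860 ≈ 6.61%


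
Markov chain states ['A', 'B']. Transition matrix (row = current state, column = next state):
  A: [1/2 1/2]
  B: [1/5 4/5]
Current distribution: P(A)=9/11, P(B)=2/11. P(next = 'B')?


P(next=B) = Σᵢ P(now=i)×P(i→B)
= 9/11×1/2 + 2/11×4/5
= 9/22 + 8/55 = 61/110

P = 61/110 ≈ 0.5545


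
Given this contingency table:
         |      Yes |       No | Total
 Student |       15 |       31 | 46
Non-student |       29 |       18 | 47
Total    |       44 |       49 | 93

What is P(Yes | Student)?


P(Yes | Student) = 15/(15+31) = 15/46

P(Yes|Student) = 15/46 ≈ 32.61%


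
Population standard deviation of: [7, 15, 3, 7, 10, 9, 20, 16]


Mean = 87/8
  (7-87/8)²=961/64
  (15-87/8)²=1089/64
  (3-87/8)²=3969/64
  (7-87/8)²=961/64
  (10-87/8)²=49/64
  (9-87/8)²=225/64
  (20-87/8)²=5329/64
  (16-87/8)²=1681/64
Σ(x-μ)² = 1783/8
σ² = (1783/8)/8 = 1783/64

σ = √(1783/64) ≈ 5.2782


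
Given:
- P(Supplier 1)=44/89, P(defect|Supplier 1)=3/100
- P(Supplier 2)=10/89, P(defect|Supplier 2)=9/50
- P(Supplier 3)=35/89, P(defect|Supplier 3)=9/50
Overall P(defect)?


P(B) = Σ P(B|Aᵢ)×P(Aᵢ)
  3/100×44/89 = 33/2225
  9/50×10/89 = 9/445
  9/50×35/89 = 63/890
Sum = 471/4450

P(defect) = 471/4450 ≈ 10.58%


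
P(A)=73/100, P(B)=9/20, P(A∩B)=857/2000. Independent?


P(A)×P(B) = 657/2000
P(A∩B) = 857/2000
Not equal → NOT independent

No, not independent
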